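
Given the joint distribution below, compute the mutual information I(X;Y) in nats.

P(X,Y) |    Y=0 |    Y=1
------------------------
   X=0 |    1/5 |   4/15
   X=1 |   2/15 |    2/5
0.0179 nats

Mutual information: I(X;Y) = H(X) + H(Y) - H(X,Y)

Marginals:
P(X) = (7/15, 8/15), H(X) = 0.6909 nats
P(Y) = (1/3, 2/3), H(Y) = 0.6365 nats

Joint entropy: H(X,Y) = 1.3095 nats

I(X;Y) = 0.6909 + 0.6365 - 1.3095 = 0.0179 nats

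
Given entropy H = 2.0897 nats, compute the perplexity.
8.0825

Perplexity is e^H (or exp(H) for natural log).

H = 2.0897 nats
Perplexity = e^2.0897 = 8.0825

Interpretation: The model's uncertainty is equivalent to choosing uniformly among 8.1 options.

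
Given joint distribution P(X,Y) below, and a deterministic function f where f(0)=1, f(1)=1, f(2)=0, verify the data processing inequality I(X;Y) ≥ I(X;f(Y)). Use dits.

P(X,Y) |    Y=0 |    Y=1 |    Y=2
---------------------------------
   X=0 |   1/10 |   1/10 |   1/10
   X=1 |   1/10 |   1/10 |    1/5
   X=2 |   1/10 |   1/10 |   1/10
I(X;Y) = 0.0060, I(X;f(Y)) = 0.0060, inequality holds: 0.0060 ≥ 0.0060

Data Processing Inequality: For any Markov chain X → Y → Z, we have I(X;Y) ≥ I(X;Z).

Here Z = f(Y) is a deterministic function of Y, forming X → Y → Z.

Original I(X;Y) = 0.0060 dits

After applying f:
P(X,Z) where Z=f(Y):
- P(X,Z=0) = P(X,Y=2)
- P(X,Z=1) = P(X,Y=0) + P(X,Y=1)

I(X;Z) = I(X;f(Y)) = 0.0060 dits

Verification: 0.0060 ≥ 0.0060 ✓

Information cannot be created by processing; the function f can only lose information about X.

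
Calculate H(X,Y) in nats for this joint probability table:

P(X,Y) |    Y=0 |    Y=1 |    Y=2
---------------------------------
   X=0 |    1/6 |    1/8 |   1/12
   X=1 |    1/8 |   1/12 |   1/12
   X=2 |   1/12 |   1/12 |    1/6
2.1525 nats

Joint entropy is H(X,Y) = -Σ_{x,y} p(x,y) log p(x,y).

Summing over all non-zero entries:
H(X,Y) = -[1/6·log_e(1/6) + 1/8·log_e(1/8) + 1/12·log_e(1/12) + 1/8·log_e(1/8) + 1/12·log_e(1/12) + 1/12·log_e(1/12) + 1/12·log_e(1/12) + 1/12·log_e(1/12) + 1/6·log_e(1/6)]
H(X,Y) = 2.1525 nats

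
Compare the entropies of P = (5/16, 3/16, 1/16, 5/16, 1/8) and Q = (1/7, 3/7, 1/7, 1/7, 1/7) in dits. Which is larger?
Q

Computing entropies in dits:
H(P) = 0.6402
H(Q) = 0.6406

Distribution Q has higher entropy.

Intuition: The distribution closer to uniform (more spread out) has higher entropy.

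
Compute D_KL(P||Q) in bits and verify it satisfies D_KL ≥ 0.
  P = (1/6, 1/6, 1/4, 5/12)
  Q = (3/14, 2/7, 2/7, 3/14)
0.1615 bits

KL divergence satisfies the Gibbs inequality: D_KL(P||Q) ≥ 0 for all distributions P, Q.

D_KL(P||Q) = Σ p(x) log(p(x)/q(x))
Term by term:
  x=0: 1/6 × log_2[(1/6)/(3/14)] = -0.0604
  x=1: 1/6 × log_2[(1/6)/(2/7)] = -0.1296
  x=2: 1/4 × log_2[(1/4)/(2/7)] = -0.0482
  x=3: 5/12 × log_2[(5/12)/(3/14)] = 0.3997
D_KL(P||Q) = 0.1615 bits

D_KL(P||Q) = 0.1615 ≥ 0 ✓

This non-negativity is a fundamental property: relative entropy cannot be negative because it measures how different Q is from P.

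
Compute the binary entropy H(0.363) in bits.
0.9451 bits

The binary entropy function is:
H(p) = -p log(p) - (1-p) log(1-p)

H(0.363) = -0.363 × log_2(0.363) - 0.637 × log_2(0.637)
H(0.363) = 0.9451 bits

Note: Binary entropy is maximized at p=0.5 (H=1 bit) and minimized at p=0 or p=1 (H=0).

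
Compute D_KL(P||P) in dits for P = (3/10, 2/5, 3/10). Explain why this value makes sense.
0.0000 dits

KL divergence satisfies the Gibbs inequality: D_KL(P||Q) ≥ 0 for all distributions P, Q.

D_KL(P||Q) = Σ p(x) log(p(x)/q(x))
Each term is p(x) × log_10(p(x)/p(x)) = p(x) × log_10(1) = 0, so the sum is 0.
D_KL(P||Q) = 0.0000 dits

When P = Q, the KL divergence is exactly 0, as there is no 'divergence' between identical distributions.

This non-negativity is a fundamental property: relative entropy cannot be negative because it measures how different Q is from P.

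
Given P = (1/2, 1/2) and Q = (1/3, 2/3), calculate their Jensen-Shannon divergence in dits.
0.0062 dits

Jensen-Shannon divergence is:
JSD(P||Q) = 0.5 × D_KL(P||M) + 0.5 × D_KL(Q||M)
where M = 0.5 × (P + Q) is the mixture distribution.

M = 0.5 × (1/2, 1/2) + 0.5 × (1/3, 2/3) = (5/12, 7/12)

D_KL(P||M) = 0.0061 dits
D_KL(Q||M) = 0.0064 dits

JSD(P||Q) = 0.5 × 0.0061 + 0.5 × 0.0064 = 0.0062 dits

Unlike KL divergence, JSD is symmetric and bounded: 0 ≤ JSD ≤ log(2).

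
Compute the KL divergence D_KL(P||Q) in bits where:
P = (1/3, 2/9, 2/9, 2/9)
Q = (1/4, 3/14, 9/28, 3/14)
0.0433 bits

KL divergence: D_KL(P||Q) = Σ p(x) log(p(x)/q(x))

Computing term by term:
  x=0: 1/3 × log_2[(1/3)/(1/4)] = 1/3 × 0.4150 = 0.1383
  x=1: 2/9 × log_2[(2/9)/(3/14)] = 2/9 × 0.0525 = 0.0117
  x=2: 2/9 × log_2[(2/9)/(9/28)] = 2/9 × -0.5325 = -0.1183
  x=3: 2/9 × log_2[(2/9)/(3/14)] = 2/9 × 0.0525 = 0.0117

D_KL(P||Q) = 0.0433 bits

Note: KL divergence is always non-negative and equals 0 iff P = Q.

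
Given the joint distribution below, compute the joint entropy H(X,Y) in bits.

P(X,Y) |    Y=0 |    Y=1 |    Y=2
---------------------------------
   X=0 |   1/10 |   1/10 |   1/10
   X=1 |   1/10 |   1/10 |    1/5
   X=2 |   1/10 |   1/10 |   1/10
3.1219 bits

Joint entropy is H(X,Y) = -Σ_{x,y} p(x,y) log p(x,y).

Summing over all non-zero entries:
H(X,Y) = -[1/10·log_2(1/10) + 1/10·log_2(1/10) + 1/10·log_2(1/10) + 1/10·log_2(1/10) + 1/10·log_2(1/10) + 1/5·log_2(1/5) + 1/10·log_2(1/10) + 1/10·log_2(1/10) + 1/10·log_2(1/10)]
H(X,Y) = 3.1219 bits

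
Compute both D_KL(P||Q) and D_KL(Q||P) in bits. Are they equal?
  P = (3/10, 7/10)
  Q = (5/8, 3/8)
D_KL(P||Q) = 0.3127, D_KL(Q||P) = 0.3241

KL divergence is not symmetric: D_KL(P||Q) ≠ D_KL(Q||P) in general.

D_KL(P||Q) = 0.3127 bits
D_KL(Q||P) = 0.3241 bits

No, they are not equal!

This asymmetry is why KL divergence is not a true distance metric.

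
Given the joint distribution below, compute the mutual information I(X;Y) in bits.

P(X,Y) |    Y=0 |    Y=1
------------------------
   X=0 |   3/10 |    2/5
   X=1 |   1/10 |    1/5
0.0058 bits

Mutual information: I(X;Y) = H(X) + H(Y) - H(X,Y)

Marginals:
P(X) = (7/10, 3/10), H(X) = 0.8813 bits
P(Y) = (2/5, 3/5), H(Y) = 0.9710 bits

Joint entropy: H(X,Y) = 1.8464 bits

I(X;Y) = 0.8813 + 0.9710 - 1.8464 = 0.0058 bits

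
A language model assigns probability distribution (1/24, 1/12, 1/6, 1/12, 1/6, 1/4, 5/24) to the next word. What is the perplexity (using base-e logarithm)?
6.1546

Perplexity is e^H (or exp(H) for natural log).

First, H = -Σ p log p = 1.8172 nats
Perplexity = e^1.8172 = 6.1546

Interpretation: The model's uncertainty is equivalent to choosing uniformly among 6.2 options.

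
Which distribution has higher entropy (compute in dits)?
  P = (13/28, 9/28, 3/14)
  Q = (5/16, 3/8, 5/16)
Q

Computing entropies in dits:
H(P) = 0.4565
H(Q) = 0.4755

Distribution Q has higher entropy.

Intuition: The distribution closer to uniform (more spread out) has higher entropy.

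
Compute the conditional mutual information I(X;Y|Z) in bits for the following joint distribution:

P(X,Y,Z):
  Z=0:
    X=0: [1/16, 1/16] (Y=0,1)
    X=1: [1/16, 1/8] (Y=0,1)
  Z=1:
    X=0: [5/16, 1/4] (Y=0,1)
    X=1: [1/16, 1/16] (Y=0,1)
0.0072 bits

Conditional mutual information: I(X;Y|Z) = H(X|Z) + H(Y|Z) - H(X,Y|Z)

H(Z) = 0.8960
H(X,Z) = 1.6697 → H(X|Z) = 0.7737
H(Y,Z) = 1.8829 → H(Y|Z) = 0.9868
H(X,Y,Z) = 2.6494 → H(X,Y|Z) = 1.7534

I(X;Y|Z) = 0.7737 + 0.9868 - 1.7534 = 0.0072 bits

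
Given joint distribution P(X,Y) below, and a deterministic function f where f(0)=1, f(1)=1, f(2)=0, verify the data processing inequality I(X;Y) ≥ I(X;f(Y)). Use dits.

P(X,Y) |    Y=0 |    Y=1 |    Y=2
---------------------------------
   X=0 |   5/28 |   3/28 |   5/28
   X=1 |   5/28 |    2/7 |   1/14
I(X;Y) = 0.0275, I(X;f(Y)) = 0.0185, inequality holds: 0.0275 ≥ 0.0185

Data Processing Inequality: For any Markov chain X → Y → Z, we have I(X;Y) ≥ I(X;Z).

Here Z = f(Y) is a deterministic function of Y, forming X → Y → Z.

Original I(X;Y) = 0.0275 dits

After applying f:
P(X,Z) where Z=f(Y):
- P(X,Z=0) = P(X,Y=2)
- P(X,Z=1) = P(X,Y=0) + P(X,Y=1)

I(X;Z) = I(X;f(Y)) = 0.0185 dits

Verification: 0.0275 ≥ 0.0185 ✓

Information cannot be created by processing; the function f can only lose information about X.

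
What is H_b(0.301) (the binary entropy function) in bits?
0.8825 bits

The binary entropy function is:
H(p) = -p log(p) - (1-p) log(1-p)

H(0.301) = -0.301 × log_2(0.301) - 0.699 × log_2(0.699)
H(0.301) = 0.8825 bits

Note: Binary entropy is maximized at p=0.5 (H=1 bit) and minimized at p=0 or p=1 (H=0).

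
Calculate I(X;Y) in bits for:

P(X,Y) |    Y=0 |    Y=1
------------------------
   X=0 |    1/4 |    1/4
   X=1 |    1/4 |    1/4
0.0000 bits

Mutual information: I(X;Y) = H(X) + H(Y) - H(X,Y)

Marginals:
P(X) = (1/2, 1/2), H(X) = 1.0000 bits
P(Y) = (1/2, 1/2), H(Y) = 1.0000 bits

Joint entropy: H(X,Y) = 2.0000 bits

I(X;Y) = 1.0000 + 1.0000 - 2.0000 = 0.0000 bits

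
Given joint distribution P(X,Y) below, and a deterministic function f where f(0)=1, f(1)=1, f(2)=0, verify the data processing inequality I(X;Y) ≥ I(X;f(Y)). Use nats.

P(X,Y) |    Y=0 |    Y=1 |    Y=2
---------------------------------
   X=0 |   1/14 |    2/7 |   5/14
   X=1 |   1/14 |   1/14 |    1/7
I(X;Y) = 0.0214, I(X;f(Y)) = 0.0000, inequality holds: 0.0214 ≥ 0.0000

Data Processing Inequality: For any Markov chain X → Y → Z, we have I(X;Y) ≥ I(X;Z).

Here Z = f(Y) is a deterministic function of Y, forming X → Y → Z.

Original I(X;Y) = 0.0214 nats

After applying f:
P(X,Z) where Z=f(Y):
- P(X,Z=0) = P(X,Y=2)
- P(X,Z=1) = P(X,Y=0) + P(X,Y=1)

I(X;Z) = I(X;f(Y)) = 0.0000 nats

Verification: 0.0214 ≥ 0.0000 ✓

Information cannot be created by processing; the function f can only lose information about X.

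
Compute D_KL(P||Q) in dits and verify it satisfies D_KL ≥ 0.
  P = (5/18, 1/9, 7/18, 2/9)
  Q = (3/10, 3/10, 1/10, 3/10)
0.1432 dits

KL divergence satisfies the Gibbs inequality: D_KL(P||Q) ≥ 0 for all distributions P, Q.

D_KL(P||Q) = Σ p(x) log(p(x)/q(x))
Term by term:
  x=0: 5/18 × log_10[(5/18)/(3/10)] = -0.0093
  x=1: 1/9 × log_10[(1/9)/(3/10)] = -0.0479
  x=2: 7/18 × log_10[(7/18)/(1/10)] = 0.2294
  x=3: 2/9 × log_10[(2/9)/(3/10)] = -0.0290
D_KL(P||Q) = 0.1432 dits

D_KL(P||Q) = 0.1432 ≥ 0 ✓

This non-negativity is a fundamental property: relative entropy cannot be negative because it measures how different Q is from P.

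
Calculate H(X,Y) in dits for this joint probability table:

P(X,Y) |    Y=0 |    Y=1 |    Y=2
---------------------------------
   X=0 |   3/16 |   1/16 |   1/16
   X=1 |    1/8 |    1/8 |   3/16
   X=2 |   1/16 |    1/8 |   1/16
0.9123 dits

Joint entropy is H(X,Y) = -Σ_{x,y} p(x,y) log p(x,y).

Summing over all non-zero entries:
H(X,Y) = -[3/16·log_10(3/16) + 1/16·log_10(1/16) + 1/16·log_10(1/16) + 1/8·log_10(1/8) + 1/8·log_10(1/8) + 3/16·log_10(3/16) + 1/16·log_10(1/16) + 1/8·log_10(1/8) + 1/16·log_10(1/16)]
H(X,Y) = 0.9123 dits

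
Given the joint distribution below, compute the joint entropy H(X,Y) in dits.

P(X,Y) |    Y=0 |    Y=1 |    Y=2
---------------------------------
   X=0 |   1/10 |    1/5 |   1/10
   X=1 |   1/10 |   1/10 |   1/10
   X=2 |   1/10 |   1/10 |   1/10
0.9398 dits

Joint entropy is H(X,Y) = -Σ_{x,y} p(x,y) log p(x,y).

Summing over all non-zero entries:
H(X,Y) = -[1/10·log_10(1/10) + 1/5·log_10(1/5) + 1/10·log_10(1/10) + 1/10·log_10(1/10) + 1/10·log_10(1/10) + 1/10·log_10(1/10) + 1/10·log_10(1/10) + 1/10·log_10(1/10) + 1/10·log_10(1/10)]
H(X,Y) = 0.9398 dits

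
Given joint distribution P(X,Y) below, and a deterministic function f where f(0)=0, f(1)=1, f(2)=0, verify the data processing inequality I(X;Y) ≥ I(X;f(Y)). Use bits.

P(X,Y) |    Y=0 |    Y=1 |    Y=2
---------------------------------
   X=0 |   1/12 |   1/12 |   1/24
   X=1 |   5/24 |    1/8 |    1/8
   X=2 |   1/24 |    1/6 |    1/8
I(X;Y) = 0.0862, I(X;f(Y)) = 0.0314, inequality holds: 0.0862 ≥ 0.0314

Data Processing Inequality: For any Markov chain X → Y → Z, we have I(X;Y) ≥ I(X;Z).

Here Z = f(Y) is a deterministic function of Y, forming X → Y → Z.

Original I(X;Y) = 0.0862 bits

After applying f:
P(X,Z) where Z=f(Y):
- P(X,Z=0) = P(X,Y=0) + P(X,Y=2)
- P(X,Z=1) = P(X,Y=1)

I(X;Z) = I(X;f(Y)) = 0.0314 bits

Verification: 0.0862 ≥ 0.0314 ✓

Information cannot be created by processing; the function f can only lose information about X.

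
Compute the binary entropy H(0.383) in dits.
0.2890 dits

The binary entropy function is:
H(p) = -p log(p) - (1-p) log(1-p)

H(0.383) = -0.383 × log_10(0.383) - 0.617 × log_10(0.617)
H(0.383) = 0.2890 dits

Note: Binary entropy is maximized at p=0.5 (H=1 bit) and minimized at p=0 or p=1 (H=0).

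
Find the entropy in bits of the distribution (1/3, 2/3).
0.9183 bits

Shannon entropy is H(X) = -Σ p(x) log p(x).

For P = (1/3, 2/3):
H = -1/3 × log_2(1/3) -2/3 × log_2(2/3)
H = 0.9183 bits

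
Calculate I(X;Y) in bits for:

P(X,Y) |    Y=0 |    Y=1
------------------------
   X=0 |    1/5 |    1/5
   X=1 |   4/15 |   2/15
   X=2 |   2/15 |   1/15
0.0200 bits

Mutual information: I(X;Y) = H(X) + H(Y) - H(X,Y)

Marginals:
P(X) = (2/5, 2/5, 1/5), H(X) = 1.5219 bits
P(Y) = (3/5, 2/5), H(Y) = 0.9710 bits

Joint entropy: H(X,Y) = 2.4729 bits

I(X;Y) = 1.5219 + 0.9710 - 2.4729 = 0.0200 bits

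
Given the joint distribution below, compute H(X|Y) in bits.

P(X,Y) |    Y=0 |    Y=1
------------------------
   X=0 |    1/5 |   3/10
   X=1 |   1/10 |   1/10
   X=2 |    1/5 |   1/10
1.4464 bits

Using the chain rule: H(X|Y) = H(X,Y) - H(Y)

First, compute H(X,Y) = 2.4464 bits

Marginal P(Y) = (1/2, 1/2)
H(Y) = 1.0000 bits

H(X|Y) = H(X,Y) - H(Y) = 2.4464 - 1.0000 = 1.4464 bits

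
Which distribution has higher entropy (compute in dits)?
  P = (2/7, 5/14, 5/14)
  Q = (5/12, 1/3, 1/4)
P

Computing entropies in dits:
H(P) = 0.4748
H(Q) = 0.4680

Distribution P has higher entropy.

Intuition: The distribution closer to uniform (more spread out) has higher entropy.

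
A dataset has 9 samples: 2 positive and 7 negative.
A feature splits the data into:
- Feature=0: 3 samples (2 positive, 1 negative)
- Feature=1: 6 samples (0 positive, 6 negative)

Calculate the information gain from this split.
0.4581 bits

Information Gain = H(Y) - H(Y|Feature)

Before split:
P(positive) = 2/9 = 0.2222
H(Y) = 0.7642 bits

After split:
Feature=0: H = 0.9183 bits (weight = 3/9)
Feature=1: H = 0.0000 bits (weight = 6/9)
H(Y|Feature) = (3/9)×0.9183 + (6/9)×0.0000 = 0.3061 bits

Information Gain = 0.7642 - 0.3061 = 0.4581 bits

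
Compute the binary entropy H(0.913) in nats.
0.2955 nats

The binary entropy function is:
H(p) = -p log(p) - (1-p) log(1-p)

H(0.913) = -0.913 × log_e(0.913) - 0.087 × log_e(0.087)
H(0.913) = 0.2955 nats

Note: Binary entropy is maximized at p=0.5 (H=1 bit) and minimized at p=0 or p=1 (H=0).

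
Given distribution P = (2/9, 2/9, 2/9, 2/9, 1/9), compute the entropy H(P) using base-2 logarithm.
2.2810 bits

Shannon entropy is H(X) = -Σ p(x) log p(x).

For P = (2/9, 2/9, 2/9, 2/9, 1/9):
H = -2/9 × log_2(2/9) -2/9 × log_2(2/9) -2/9 × log_2(2/9) -2/9 × log_2(2/9) -1/9 × log_2(1/9)
H = 2.2810 bits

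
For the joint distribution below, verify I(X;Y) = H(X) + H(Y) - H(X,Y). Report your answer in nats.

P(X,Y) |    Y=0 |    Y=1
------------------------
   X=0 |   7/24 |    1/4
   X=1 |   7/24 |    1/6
I(X;Y) = 0.0049 nats

Mutual information has multiple equivalent forms:
- I(X;Y) = H(X) - H(X|Y)
- I(X;Y) = H(Y) - H(Y|X)
- I(X;Y) = H(X) + H(Y) - H(X,Y)

Computing all quantities:
H(X) = 0.6897, H(Y) = 0.6792, H(X,Y) = 1.3640
H(X|Y) = 0.6848, H(Y|X) = 0.6743

Verification:
H(X) - H(X|Y) = 0.6897 - 0.6848 = 0.0049
H(Y) - H(Y|X) = 0.6792 - 0.6743 = 0.0049
H(X) + H(Y) - H(X,Y) = 0.6897 + 0.6792 - 1.3640 = 0.0049

All forms give I(X;Y) = 0.0049 nats. ✓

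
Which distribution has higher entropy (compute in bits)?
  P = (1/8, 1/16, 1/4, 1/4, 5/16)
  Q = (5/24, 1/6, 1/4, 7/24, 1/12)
Q

Computing entropies in bits:
H(P) = 2.1494
H(Q) = 2.2195

Distribution Q has higher entropy.

Intuition: The distribution closer to uniform (more spread out) has higher entropy.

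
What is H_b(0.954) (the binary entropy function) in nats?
0.1866 nats

The binary entropy function is:
H(p) = -p log(p) - (1-p) log(1-p)

H(0.954) = -0.954 × log_e(0.954) - 0.046 × log_e(0.046)
H(0.954) = 0.1866 nats

Note: Binary entropy is maximized at p=0.5 (H=1 bit) and minimized at p=0 or p=1 (H=0).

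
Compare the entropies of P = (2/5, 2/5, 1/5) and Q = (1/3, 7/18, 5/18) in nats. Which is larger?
Q

Computing entropies in nats:
H(P) = 1.0549
H(Q) = 1.0893

Distribution Q has higher entropy.

Intuition: The distribution closer to uniform (more spread out) has higher entropy.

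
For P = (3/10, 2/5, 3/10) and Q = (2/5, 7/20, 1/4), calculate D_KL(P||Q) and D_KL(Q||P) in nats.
D_KL(P||Q) = 0.0218, D_KL(Q||P) = 0.0228

KL divergence is not symmetric: D_KL(P||Q) ≠ D_KL(Q||P) in general.

D_KL(P||Q) = 0.0218 nats
D_KL(Q||P) = 0.0228 nats

No, they are not equal!

This asymmetry is why KL divergence is not a true distance metric.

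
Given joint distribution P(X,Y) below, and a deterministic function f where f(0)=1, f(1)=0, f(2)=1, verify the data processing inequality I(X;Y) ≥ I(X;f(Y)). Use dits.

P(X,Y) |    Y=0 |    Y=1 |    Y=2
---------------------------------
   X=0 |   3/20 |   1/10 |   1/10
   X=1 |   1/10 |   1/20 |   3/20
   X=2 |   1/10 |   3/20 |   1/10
I(X;Y) = 0.0162, I(X;f(Y)) = 0.0118, inequality holds: 0.0162 ≥ 0.0118

Data Processing Inequality: For any Markov chain X → Y → Z, we have I(X;Y) ≥ I(X;Z).

Here Z = f(Y) is a deterministic function of Y, forming X → Y → Z.

Original I(X;Y) = 0.0162 dits

After applying f:
P(X,Z) where Z=f(Y):
- P(X,Z=0) = P(X,Y=1)
- P(X,Z=1) = P(X,Y=0) + P(X,Y=2)

I(X;Z) = I(X;f(Y)) = 0.0118 dits

Verification: 0.0162 ≥ 0.0118 ✓

Information cannot be created by processing; the function f can only lose information about X.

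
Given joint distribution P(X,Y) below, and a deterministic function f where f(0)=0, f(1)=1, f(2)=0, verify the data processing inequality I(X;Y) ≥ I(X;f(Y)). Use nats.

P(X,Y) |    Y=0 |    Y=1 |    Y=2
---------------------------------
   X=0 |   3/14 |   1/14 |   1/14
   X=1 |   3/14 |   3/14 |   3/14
I(X;Y) = 0.0334, I(X;f(Y)) = 0.0104, inequality holds: 0.0334 ≥ 0.0104

Data Processing Inequality: For any Markov chain X → Y → Z, we have I(X;Y) ≥ I(X;Z).

Here Z = f(Y) is a deterministic function of Y, forming X → Y → Z.

Original I(X;Y) = 0.0334 nats

After applying f:
P(X,Z) where Z=f(Y):
- P(X,Z=0) = P(X,Y=0) + P(X,Y=2)
- P(X,Z=1) = P(X,Y=1)

I(X;Z) = I(X;f(Y)) = 0.0104 nats

Verification: 0.0334 ≥ 0.0104 ✓

Information cannot be created by processing; the function f can only lose information about X.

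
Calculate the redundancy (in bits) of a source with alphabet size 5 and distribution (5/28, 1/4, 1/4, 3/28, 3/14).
0.0566 bits

Redundancy measures how far a source is from maximum entropy:
R = H_max - H(X)

Maximum entropy for 5 symbols: H_max = log_2(5) = 2.3219 bits
Actual entropy: H(X) = 2.2653 bits
Redundancy: R = 2.3219 - 2.2653 = 0.0566 bits

This redundancy represents potential for compression: the source could be compressed by 0.0566 bits per symbol.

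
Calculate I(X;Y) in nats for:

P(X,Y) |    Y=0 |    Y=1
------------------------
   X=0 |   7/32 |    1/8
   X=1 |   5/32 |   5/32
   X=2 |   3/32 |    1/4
0.0478 nats

Mutual information: I(X;Y) = H(X) + H(Y) - H(X,Y)

Marginals:
P(X) = (11/32, 5/16, 11/32), H(X) = 1.0976 nats
P(Y) = (15/32, 17/32), H(Y) = 0.6912 nats

Joint entropy: H(X,Y) = 1.7410 nats

I(X;Y) = 1.0976 + 0.6912 - 1.7410 = 0.0478 nats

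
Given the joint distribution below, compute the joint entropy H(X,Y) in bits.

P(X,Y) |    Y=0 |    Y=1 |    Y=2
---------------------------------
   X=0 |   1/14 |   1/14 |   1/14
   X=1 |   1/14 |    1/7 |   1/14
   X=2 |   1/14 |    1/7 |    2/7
2.9502 bits

Joint entropy is H(X,Y) = -Σ_{x,y} p(x,y) log p(x,y).

Summing over all non-zero entries:
H(X,Y) = -[1/14·log_2(1/14) + 1/14·log_2(1/14) + 1/14·log_2(1/14) + 1/14·log_2(1/14) + 1/7·log_2(1/7) + 1/14·log_2(1/14) + 1/14·log_2(1/14) + 1/7·log_2(1/7) + 2/7·log_2(2/7)]
H(X,Y) = 2.9502 bits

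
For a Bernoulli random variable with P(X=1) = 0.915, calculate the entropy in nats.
0.2908 nats

The binary entropy function is:
H(p) = -p log(p) - (1-p) log(1-p)

H(0.915) = -0.915 × log_e(0.915) - 0.085 × log_e(0.085)
H(0.915) = 0.2908 nats

Note: Binary entropy is maximized at p=0.5 (H=1 bit) and minimized at p=0 or p=1 (H=0).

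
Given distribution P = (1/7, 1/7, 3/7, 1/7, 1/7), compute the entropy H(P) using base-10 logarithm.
0.6406 dits

Shannon entropy is H(X) = -Σ p(x) log p(x).

For P = (1/7, 1/7, 3/7, 1/7, 1/7):
H = -1/7 × log_10(1/7) -1/7 × log_10(1/7) -3/7 × log_10(3/7) -1/7 × log_10(1/7) -1/7 × log_10(1/7)
H = 0.6406 dits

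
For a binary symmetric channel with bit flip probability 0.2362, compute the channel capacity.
0.2113 bits

For a binary symmetric channel (BSC) with error probability p:
Capacity C = 1 - H(p) bits per symbol

where H(p) = -p log₂(p) - (1-p) log₂(1-p) is the binary entropy function.

H(0.2362) = 0.7887 bits
C = 1 - 0.7887 = 0.2113 bits per symbol

This means we can reliably transmit up to 0.2113 bits of information per channel use.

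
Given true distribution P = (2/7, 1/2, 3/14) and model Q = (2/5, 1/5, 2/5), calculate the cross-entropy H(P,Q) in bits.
1.8219 bits

Cross-entropy: H(P,Q) = -Σ p(x) log q(x)

Alternatively: H(P,Q) = H(P) + D_KL(P||Q)
H(P) = 1.4926 bits
D_KL(P||Q) = 0.3293 bits

H(P,Q) = 1.4926 + 0.3293 = 1.8219 bits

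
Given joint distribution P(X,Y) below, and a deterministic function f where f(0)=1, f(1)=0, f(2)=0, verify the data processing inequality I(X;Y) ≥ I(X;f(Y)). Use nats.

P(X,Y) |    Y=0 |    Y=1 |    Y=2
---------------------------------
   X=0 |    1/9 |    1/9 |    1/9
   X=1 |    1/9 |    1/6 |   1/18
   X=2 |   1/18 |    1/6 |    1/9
I(X;Y) = 0.0316, I(X;f(Y)) = 0.0163, inequality holds: 0.0316 ≥ 0.0163

Data Processing Inequality: For any Markov chain X → Y → Z, we have I(X;Y) ≥ I(X;Z).

Here Z = f(Y) is a deterministic function of Y, forming X → Y → Z.

Original I(X;Y) = 0.0316 nats

After applying f:
P(X,Z) where Z=f(Y):
- P(X,Z=0) = P(X,Y=1) + P(X,Y=2)
- P(X,Z=1) = P(X,Y=0)

I(X;Z) = I(X;f(Y)) = 0.0163 nats

Verification: 0.0316 ≥ 0.0163 ✓

Information cannot be created by processing; the function f can only lose information about X.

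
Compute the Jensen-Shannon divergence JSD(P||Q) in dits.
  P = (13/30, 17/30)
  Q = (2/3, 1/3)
0.0121 dits

Jensen-Shannon divergence is:
JSD(P||Q) = 0.5 × D_KL(P||M) + 0.5 × D_KL(Q||M)
where M = 0.5 × (P + Q) is the mixture distribution.

M = 0.5 × (13/30, 17/30) + 0.5 × (2/3, 1/3) = (11/20, 9/20)

D_KL(P||M) = 0.0119 dits
D_KL(Q||M) = 0.0123 dits

JSD(P||Q) = 0.5 × 0.0119 + 0.5 × 0.0123 = 0.0121 dits

Unlike KL divergence, JSD is symmetric and bounded: 0 ≤ JSD ≤ log(2).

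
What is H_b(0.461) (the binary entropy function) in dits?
0.2997 dits

The binary entropy function is:
H(p) = -p log(p) - (1-p) log(1-p)

H(0.461) = -0.461 × log_10(0.461) - 0.539 × log_10(0.539)
H(0.461) = 0.2997 dits

Note: Binary entropy is maximized at p=0.5 (H=1 bit) and minimized at p=0 or p=1 (H=0).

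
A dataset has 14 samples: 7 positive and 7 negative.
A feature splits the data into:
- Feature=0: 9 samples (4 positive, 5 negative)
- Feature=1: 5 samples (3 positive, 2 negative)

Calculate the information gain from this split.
0.0161 bits

Information Gain = H(Y) - H(Y|Feature)

Before split:
P(positive) = 7/14 = 0.5000
H(Y) = 1.0000 bits

After split:
Feature=0: H = 0.9911 bits (weight = 9/14)
Feature=1: H = 0.9710 bits (weight = 5/14)
H(Y|Feature) = (9/14)×0.9911 + (5/14)×0.9710 = 0.9839 bits

Information Gain = 1.0000 - 0.9839 = 0.0161 bits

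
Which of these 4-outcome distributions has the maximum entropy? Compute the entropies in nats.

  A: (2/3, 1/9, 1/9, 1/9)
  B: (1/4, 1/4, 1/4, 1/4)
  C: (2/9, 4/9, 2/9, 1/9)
B

For a discrete distribution over n outcomes, entropy is maximized by the uniform distribution.

Computing entropies:
H(A) = 1.0027 nats
H(B) = 1.3863 nats
H(C) = 1.2730 nats

The uniform distribution (where all probabilities equal 1/4) achieves the maximum entropy of log_e(4) = 1.3863 nats.

Distribution B has the highest entropy.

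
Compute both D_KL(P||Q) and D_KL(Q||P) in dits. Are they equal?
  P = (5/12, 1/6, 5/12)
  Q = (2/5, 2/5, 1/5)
D_KL(P||Q) = 0.0768, D_KL(Q||P) = 0.0812

KL divergence is not symmetric: D_KL(P||Q) ≠ D_KL(Q||P) in general.

D_KL(P||Q) = 0.0768 dits
D_KL(Q||P) = 0.0812 dits

No, they are not equal!

This asymmetry is why KL divergence is not a true distance metric.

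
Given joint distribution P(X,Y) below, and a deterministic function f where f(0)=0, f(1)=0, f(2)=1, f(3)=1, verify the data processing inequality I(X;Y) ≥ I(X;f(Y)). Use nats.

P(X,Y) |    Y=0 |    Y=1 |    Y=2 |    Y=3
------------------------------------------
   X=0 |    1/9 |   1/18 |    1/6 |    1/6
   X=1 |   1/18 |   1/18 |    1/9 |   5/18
I(X;Y) = 0.0291, I(X;f(Y)) = 0.0077, inequality holds: 0.0291 ≥ 0.0077

Data Processing Inequality: For any Markov chain X → Y → Z, we have I(X;Y) ≥ I(X;Z).

Here Z = f(Y) is a deterministic function of Y, forming X → Y → Z.

Original I(X;Y) = 0.0291 nats

After applying f:
P(X,Z) where Z=f(Y):
- P(X,Z=0) = P(X,Y=0) + P(X,Y=1)
- P(X,Z=1) = P(X,Y=2) + P(X,Y=3)

I(X;Z) = I(X;f(Y)) = 0.0077 nats

Verification: 0.0291 ≥ 0.0077 ✓

Information cannot be created by processing; the function f can only lose information about X.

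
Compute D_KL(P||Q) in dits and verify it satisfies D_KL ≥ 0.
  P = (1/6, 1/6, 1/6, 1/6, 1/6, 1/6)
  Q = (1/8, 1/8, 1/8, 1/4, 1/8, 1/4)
0.0246 dits

KL divergence satisfies the Gibbs inequality: D_KL(P||Q) ≥ 0 for all distributions P, Q.

D_KL(P||Q) = Σ p(x) log(p(x)/q(x))
Term by term:
  x=0: 1/6 × log_10[(1/6)/(1/8)] = 0.0208
  x=1: 1/6 × log_10[(1/6)/(1/8)] = 0.0208
  x=2: 1/6 × log_10[(1/6)/(1/8)] = 0.0208
  x=3: 1/6 × log_10[(1/6)/(1/4)] = -0.0293
  x=4: 1/6 × log_10[(1/6)/(1/8)] = 0.0208
  x=5: 1/6 × log_10[(1/6)/(1/4)] = -0.0293
D_KL(P||Q) = 0.0246 dits

D_KL(P||Q) = 0.0246 ≥ 0 ✓

This non-negativity is a fundamental property: relative entropy cannot be negative because it measures how different Q is from P.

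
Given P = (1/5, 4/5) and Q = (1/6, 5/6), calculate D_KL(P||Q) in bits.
0.0055 bits

KL divergence: D_KL(P||Q) = Σ p(x) log(p(x)/q(x))

Computing term by term:
  x=0: 1/5 × log_2[(1/5)/(1/6)] = 1/5 × 0.2630 = 0.0526
  x=1: 4/5 × log_2[(4/5)/(5/6)] = 4/5 × -0.0589 = -0.0471

D_KL(P||Q) = 0.0055 bits

Note: KL divergence is always non-negative and equals 0 iff P = Q.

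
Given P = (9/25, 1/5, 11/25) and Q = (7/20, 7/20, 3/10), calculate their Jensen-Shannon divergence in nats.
0.0171 nats

Jensen-Shannon divergence is:
JSD(P||Q) = 0.5 × D_KL(P||M) + 0.5 × D_KL(Q||M)
where M = 0.5 × (P + Q) is the mixture distribution.

M = 0.5 × (9/25, 1/5, 11/25) + 0.5 × (7/20, 7/20, 3/10) = (0.355, 11/40, 0.37)

D_KL(P||M) = 0.0176 nats
D_KL(Q||M) = 0.0165 nats

JSD(P||Q) = 0.5 × 0.0176 + 0.5 × 0.0165 = 0.0171 nats

Unlike KL divergence, JSD is symmetric and bounded: 0 ≤ JSD ≤ log(2).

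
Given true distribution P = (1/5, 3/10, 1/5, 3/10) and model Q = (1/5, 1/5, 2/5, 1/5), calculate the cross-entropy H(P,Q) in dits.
0.6388 dits

Cross-entropy: H(P,Q) = -Σ p(x) log q(x)

Alternatively: H(P,Q) = H(P) + D_KL(P||Q)
H(P) = 0.5933 dits
D_KL(P||Q) = 0.0454 dits

H(P,Q) = 0.5933 + 0.0454 = 0.6388 dits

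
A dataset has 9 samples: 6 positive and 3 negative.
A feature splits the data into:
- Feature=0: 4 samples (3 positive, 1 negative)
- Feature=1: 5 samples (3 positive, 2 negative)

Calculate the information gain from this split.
0.0183 bits

Information Gain = H(Y) - H(Y|Feature)

Before split:
P(positive) = 6/9 = 0.6667
H(Y) = 0.9183 bits

After split:
Feature=0: H = 0.8113 bits (weight = 4/9)
Feature=1: H = 0.9710 bits (weight = 5/9)
H(Y|Feature) = (4/9)×0.8113 + (5/9)×0.9710 = 0.9000 bits

Information Gain = 0.9183 - 0.9000 = 0.0183 bits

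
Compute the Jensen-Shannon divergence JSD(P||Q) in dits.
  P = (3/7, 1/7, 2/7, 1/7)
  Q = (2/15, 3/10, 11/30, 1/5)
0.0260 dits

Jensen-Shannon divergence is:
JSD(P||Q) = 0.5 × D_KL(P||M) + 0.5 × D_KL(Q||M)
where M = 0.5 × (P + Q) is the mixture distribution.

M = 0.5 × (3/7, 1/7, 2/7, 1/7) + 0.5 × (2/15, 3/10, 11/30, 1/5) = (0.280952, 0.221429, 0.32619, 6/35)

D_KL(P||M) = 0.0237 dits
D_KL(Q||M) = 0.0284 dits

JSD(P||Q) = 0.5 × 0.0237 + 0.5 × 0.0284 = 0.0260 dits

Unlike KL divergence, JSD is symmetric and bounded: 0 ≤ JSD ≤ log(2).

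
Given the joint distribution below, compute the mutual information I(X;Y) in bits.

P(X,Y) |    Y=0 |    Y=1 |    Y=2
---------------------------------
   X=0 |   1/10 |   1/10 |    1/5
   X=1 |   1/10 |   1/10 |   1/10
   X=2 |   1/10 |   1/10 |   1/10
0.0200 bits

Mutual information: I(X;Y) = H(X) + H(Y) - H(X,Y)

Marginals:
P(X) = (2/5, 3/10, 3/10), H(X) = 1.5710 bits
P(Y) = (3/10, 3/10, 2/5), H(Y) = 1.5710 bits

Joint entropy: H(X,Y) = 3.1219 bits

I(X;Y) = 1.5710 + 1.5710 - 3.1219 = 0.0200 bits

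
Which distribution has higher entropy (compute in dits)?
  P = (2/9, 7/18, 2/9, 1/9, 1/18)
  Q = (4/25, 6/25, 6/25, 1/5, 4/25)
Q

Computing entropies in dits:
H(P) = 0.6256
H(Q) = 0.6920

Distribution Q has higher entropy.

Intuition: The distribution closer to uniform (more spread out) has higher entropy.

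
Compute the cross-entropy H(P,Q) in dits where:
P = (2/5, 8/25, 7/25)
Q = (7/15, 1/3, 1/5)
0.4808 dits

Cross-entropy: H(P,Q) = -Σ p(x) log q(x)

Alternatively: H(P,Q) = H(P) + D_KL(P||Q)
H(P) = 0.4723 dits
D_KL(P||Q) = 0.0085 dits

H(P,Q) = 0.4723 + 0.0085 = 0.4808 dits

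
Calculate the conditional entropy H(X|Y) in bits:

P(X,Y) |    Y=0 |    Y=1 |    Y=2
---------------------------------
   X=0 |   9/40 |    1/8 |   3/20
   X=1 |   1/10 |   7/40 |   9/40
0.9475 bits

Using the chain rule: H(X|Y) = H(X,Y) - H(Y)

First, compute H(X,Y) = 2.5262 bits

Marginal P(Y) = (13/40, 3/10, 3/8)
H(Y) = 1.5787 bits

H(X|Y) = H(X,Y) - H(Y) = 2.5262 - 1.5787 = 0.9475 bits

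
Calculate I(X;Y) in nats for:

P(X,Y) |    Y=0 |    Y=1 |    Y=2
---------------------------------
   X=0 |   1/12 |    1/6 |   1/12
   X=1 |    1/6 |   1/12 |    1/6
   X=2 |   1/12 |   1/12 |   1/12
0.0378 nats

Mutual information: I(X;Y) = H(X) + H(Y) - H(X,Y)

Marginals:
P(X) = (1/3, 5/12, 1/4), H(X) = 1.0776 nats
P(Y) = (1/3, 1/3, 1/3), H(Y) = 1.0986 nats

Joint entropy: H(X,Y) = 2.1383 nats

I(X;Y) = 1.0776 + 1.0986 - 2.1383 = 0.0378 nats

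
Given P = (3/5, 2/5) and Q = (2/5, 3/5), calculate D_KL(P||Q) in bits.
0.1170 bits

KL divergence: D_KL(P||Q) = Σ p(x) log(p(x)/q(x))

Computing term by term:
  x=0: 3/5 × log_2[(3/5)/(2/5)] = 3/5 × 0.5850 = 0.3510
  x=1: 2/5 × log_2[(2/5)/(3/5)] = 2/5 × -0.5850 = -0.2340

D_KL(P||Q) = 0.1170 bits

Note: KL divergence is always non-negative and equals 0 iff P = Q.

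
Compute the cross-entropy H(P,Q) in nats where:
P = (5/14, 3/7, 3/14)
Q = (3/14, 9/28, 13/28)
1.2010 nats

Cross-entropy: H(P,Q) = -Σ p(x) log q(x)

Alternatively: H(P,Q) = H(P) + D_KL(P||Q)
H(P) = 1.0609 nats
D_KL(P||Q) = 0.1400 nats

H(P,Q) = 1.0609 + 0.1400 = 1.2010 nats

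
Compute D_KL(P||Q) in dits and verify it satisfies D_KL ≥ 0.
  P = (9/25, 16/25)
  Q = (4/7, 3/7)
0.0392 dits

KL divergence satisfies the Gibbs inequality: D_KL(P||Q) ≥ 0 for all distributions P, Q.

D_KL(P||Q) = Σ p(x) log(p(x)/q(x))
Term by term:
  x=0: 9/25 × log_10[(9/25)/(4/7)] = -0.0722
  x=1: 16/25 × log_10[(16/25)/(3/7)] = 0.1115
D_KL(P||Q) = 0.0392 dits

D_KL(P||Q) = 0.0392 ≥ 0 ✓

This non-negativity is a fundamental property: relative entropy cannot be negative because it measures how different Q is from P.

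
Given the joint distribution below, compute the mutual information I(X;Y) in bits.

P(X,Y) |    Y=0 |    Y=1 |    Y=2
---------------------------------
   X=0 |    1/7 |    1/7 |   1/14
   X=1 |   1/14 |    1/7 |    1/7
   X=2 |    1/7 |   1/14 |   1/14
0.0617 bits

Mutual information: I(X;Y) = H(X) + H(Y) - H(X,Y)

Marginals:
P(X) = (5/14, 5/14, 2/7), H(X) = 1.5774 bits
P(Y) = (5/14, 5/14, 2/7), H(Y) = 1.5774 bits

Joint entropy: H(X,Y) = 3.0931 bits

I(X;Y) = 1.5774 + 1.5774 - 3.0931 = 0.0617 bits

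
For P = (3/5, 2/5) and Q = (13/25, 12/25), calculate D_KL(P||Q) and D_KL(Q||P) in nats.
D_KL(P||Q) = 0.0129, D_KL(Q||P) = 0.0131

KL divergence is not symmetric: D_KL(P||Q) ≠ D_KL(Q||P) in general.

D_KL(P||Q) = 0.0129 nats
D_KL(Q||P) = 0.0131 nats

No, they are not equal!

This asymmetry is why KL divergence is not a true distance metric.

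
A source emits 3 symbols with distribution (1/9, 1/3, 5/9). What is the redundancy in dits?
0.0702 dits

Redundancy measures how far a source is from maximum entropy:
R = H_max - H(X)

Maximum entropy for 3 symbols: H_max = log_10(3) = 0.4771 dits
Actual entropy: H(X) = 0.4069 dits
Redundancy: R = 0.4771 - 0.4069 = 0.0702 dits

This redundancy represents potential for compression: the source could be compressed by 0.0702 dits per symbol.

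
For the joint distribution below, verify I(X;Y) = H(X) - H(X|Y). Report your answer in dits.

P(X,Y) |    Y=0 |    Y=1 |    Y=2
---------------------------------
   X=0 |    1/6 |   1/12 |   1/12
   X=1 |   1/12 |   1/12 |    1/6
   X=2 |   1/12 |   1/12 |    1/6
I(X;Y) = 0.0164 dits

Mutual information has multiple equivalent forms:
- I(X;Y) = H(X) - H(X|Y)
- I(X;Y) = H(Y) - H(Y|X)
- I(X;Y) = H(X) + H(Y) - H(X,Y)

Computing all quantities:
H(X) = 0.4771, H(Y) = 0.4680, H(X,Y) = 0.9287
H(X|Y) = 0.4607, H(Y|X) = 0.4515

Verification:
H(X) - H(X|Y) = 0.4771 - 0.4607 = 0.0164
H(Y) - H(Y|X) = 0.4680 - 0.4515 = 0.0164
H(X) + H(Y) - H(X,Y) = 0.4771 + 0.4680 - 0.9287 = 0.0164

All forms give I(X;Y) = 0.0164 dits. ✓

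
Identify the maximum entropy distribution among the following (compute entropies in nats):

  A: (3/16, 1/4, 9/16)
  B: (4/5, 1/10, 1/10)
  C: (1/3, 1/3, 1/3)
C

For a discrete distribution over n outcomes, entropy is maximized by the uniform distribution.

Computing entropies:
H(A) = 0.9841 nats
H(B) = 0.6390 nats
H(C) = 1.0986 nats

The uniform distribution (where all probabilities equal 1/3) achieves the maximum entropy of log_e(3) = 1.0986 nats.

Distribution C has the highest entropy.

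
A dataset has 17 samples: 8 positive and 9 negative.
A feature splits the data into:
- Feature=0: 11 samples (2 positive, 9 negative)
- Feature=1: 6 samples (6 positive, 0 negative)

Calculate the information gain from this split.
0.5549 bits

Information Gain = H(Y) - H(Y|Feature)

Before split:
P(positive) = 8/17 = 0.4706
H(Y) = 0.9975 bits

After split:
Feature=0: H = 0.6840 bits (weight = 11/17)
Feature=1: H = 0.0000 bits (weight = 6/17)
H(Y|Feature) = (11/17)×0.6840 + (6/17)×0.0000 = 0.4426 bits

Information Gain = 0.9975 - 0.4426 = 0.5549 bits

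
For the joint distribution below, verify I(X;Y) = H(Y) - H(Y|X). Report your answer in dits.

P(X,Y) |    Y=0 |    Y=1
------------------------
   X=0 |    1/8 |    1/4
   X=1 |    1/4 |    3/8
I(X;Y) = 0.0010 dits

Mutual information has multiple equivalent forms:
- I(X;Y) = H(X) - H(X|Y)
- I(X;Y) = H(Y) - H(Y|X)
- I(X;Y) = H(X) + H(Y) - H(X,Y)

Computing all quantities:
H(X) = 0.2873, H(Y) = 0.2873, H(X,Y) = 0.5737
H(X|Y) = 0.2863, H(Y|X) = 0.2863

Verification:
H(X) - H(X|Y) = 0.2873 - 0.2863 = 0.0010
H(Y) - H(Y|X) = 0.2873 - 0.2863 = 0.0010
H(X) + H(Y) - H(X,Y) = 0.2873 + 0.2873 - 0.5737 = 0.0010

All forms give I(X;Y) = 0.0010 dits. ✓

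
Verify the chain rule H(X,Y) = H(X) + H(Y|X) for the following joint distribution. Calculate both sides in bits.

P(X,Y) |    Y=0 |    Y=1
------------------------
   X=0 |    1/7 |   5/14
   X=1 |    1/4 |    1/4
H(X,Y) = 1.9316, H(X) = 1.0000, H(Y|X) = 0.9316 (all in bits)

Chain rule: H(X,Y) = H(X) + H(Y|X)

Left side — joint entropy directly:
H(X,Y) = -Σ p(x,y) log p(x,y) = 1.9316 bits

Right side — compute H(Y|X) from the conditional distributions:
P(X) = (1/2, 1/2), so H(X) = 1.0000 bits
H(Y|X) = Σ_x P(X=x) · H(Y|X=x):
  P(Y|X=0) = (2/7, 5/7), H(Y|X=0) = 0.8631, weight P(X=0) = 1/2
  P(Y|X=1) = (1/2, 1/2), H(Y|X=1) = 1.0000, weight P(X=1) = 1/2
H(Y|X) = 0.9316 bits

H(X) + H(Y|X) = 1.0000 + 0.9316 = 1.9316 bits

Both sides equal 1.9316 bits. ✓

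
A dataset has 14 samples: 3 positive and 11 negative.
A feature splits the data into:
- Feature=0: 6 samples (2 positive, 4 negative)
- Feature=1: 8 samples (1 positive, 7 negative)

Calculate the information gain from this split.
0.0454 bits

Information Gain = H(Y) - H(Y|Feature)

Before split:
P(positive) = 3/14 = 0.2143
H(Y) = 0.7496 bits

After split:
Feature=0: H = 0.9183 bits (weight = 6/14)
Feature=1: H = 0.5436 bits (weight = 8/14)
H(Y|Feature) = (6/14)×0.9183 + (8/14)×0.5436 = 0.7042 bits

Information Gain = 0.7496 - 0.7042 = 0.0454 bits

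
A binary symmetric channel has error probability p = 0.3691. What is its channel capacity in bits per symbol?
0.0500 bits

For a binary symmetric channel (BSC) with error probability p:
Capacity C = 1 - H(p) bits per symbol

where H(p) = -p log₂(p) - (1-p) log₂(1-p) is the binary entropy function.

H(0.3691) = 0.9500 bits
C = 1 - 0.9500 = 0.0500 bits per symbol

This means we can reliably transmit up to 0.0500 bits of information per channel use.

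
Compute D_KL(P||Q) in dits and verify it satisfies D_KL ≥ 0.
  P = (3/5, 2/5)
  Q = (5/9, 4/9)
0.0018 dits

KL divergence satisfies the Gibbs inequality: D_KL(P||Q) ≥ 0 for all distributions P, Q.

D_KL(P||Q) = Σ p(x) log(p(x)/q(x))
Term by term:
  x=0: 3/5 × log_10[(3/5)/(5/9)] = 0.0201
  x=1: 2/5 × log_10[(2/5)/(4/9)] = -0.0183
D_KL(P||Q) = 0.0018 dits

D_KL(P||Q) = 0.0018 ≥ 0 ✓

This non-negativity is a fundamental property: relative entropy cannot be negative because it measures how different Q is from P.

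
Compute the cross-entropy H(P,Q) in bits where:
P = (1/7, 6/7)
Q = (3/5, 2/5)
1.2384 bits

Cross-entropy: H(P,Q) = -Σ p(x) log q(x)

Alternatively: H(P,Q) = H(P) + D_KL(P||Q)
H(P) = 0.5917 bits
D_KL(P||Q) = 0.6467 bits

H(P,Q) = 0.5917 + 0.6467 = 1.2384 bits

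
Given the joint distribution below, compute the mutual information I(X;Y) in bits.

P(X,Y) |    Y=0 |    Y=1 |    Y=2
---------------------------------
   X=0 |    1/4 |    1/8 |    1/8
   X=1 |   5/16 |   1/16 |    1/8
0.0203 bits

Mutual information: I(X;Y) = H(X) + H(Y) - H(X,Y)

Marginals:
P(X) = (1/2, 1/2), H(X) = 1.0000 bits
P(Y) = (9/16, 3/16, 1/4), H(Y) = 1.4197 bits

Joint entropy: H(X,Y) = 2.3994 bits

I(X;Y) = 1.0000 + 1.4197 - 2.3994 = 0.0203 bits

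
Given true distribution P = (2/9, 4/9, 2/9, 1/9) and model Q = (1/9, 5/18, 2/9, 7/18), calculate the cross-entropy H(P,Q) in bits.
2.1594 bits

Cross-entropy: H(P,Q) = -Σ p(x) log q(x)

Alternatively: H(P,Q) = H(P) + D_KL(P||Q)
H(P) = 1.8366 bits
D_KL(P||Q) = 0.3228 bits

H(P,Q) = 1.8366 + 0.3228 = 2.1594 bits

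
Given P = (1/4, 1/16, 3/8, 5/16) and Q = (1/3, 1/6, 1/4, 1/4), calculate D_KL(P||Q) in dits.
0.0385 dits

KL divergence: D_KL(P||Q) = Σ p(x) log(p(x)/q(x))

Computing term by term:
  x=0: 1/4 × log_10[(1/4)/(1/3)] = 1/4 × -0.1249 = -0.0312
  x=1: 1/16 × log_10[(1/16)/(1/6)] = 1/16 × -0.4260 = -0.0266
  x=2: 3/8 × log_10[(3/8)/(1/4)] = 3/8 × 0.1761 = 0.0660
  x=3: 5/16 × log_10[(5/16)/(1/4)] = 5/16 × 0.0969 = 0.0303

D_KL(P||Q) = 0.0385 dits

Note: KL divergence is always non-negative and equals 0 iff P = Q.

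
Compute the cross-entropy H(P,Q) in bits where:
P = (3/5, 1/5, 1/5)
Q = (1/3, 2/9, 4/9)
1.6189 bits

Cross-entropy: H(P,Q) = -Σ p(x) log q(x)

Alternatively: H(P,Q) = H(P) + D_KL(P||Q)
H(P) = 1.3710 bits
D_KL(P||Q) = 0.2480 bits

H(P,Q) = 1.3710 + 0.2480 = 1.6189 bits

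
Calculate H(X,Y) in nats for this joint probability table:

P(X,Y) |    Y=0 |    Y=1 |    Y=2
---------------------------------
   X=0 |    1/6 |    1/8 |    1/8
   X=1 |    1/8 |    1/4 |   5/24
1.7518 nats

Joint entropy is H(X,Y) = -Σ_{x,y} p(x,y) log p(x,y).

Summing over all non-zero entries:
H(X,Y) = -[1/6·log_e(1/6) + 1/8·log_e(1/8) + 1/8·log_e(1/8) + 1/8·log_e(1/8) + 1/4·log_e(1/4) + 5/24·log_e(5/24)]
H(X,Y) = 1.7518 nats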